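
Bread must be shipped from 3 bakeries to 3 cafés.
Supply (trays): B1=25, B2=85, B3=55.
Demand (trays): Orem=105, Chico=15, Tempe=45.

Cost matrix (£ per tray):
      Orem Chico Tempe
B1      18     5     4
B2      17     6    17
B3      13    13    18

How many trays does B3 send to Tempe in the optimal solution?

Solving gives:
  B1->Tempe: 25 × £4 = £100
  B2->Orem: 50 × £17 = £850
  B2->Chico: 15 × £6 = £90
  B2->Tempe: 20 × £17 = £340
  B3->Orem: 55 × £13 = £715
Total cost = £2095.
The route B3→Tempe is not used.

0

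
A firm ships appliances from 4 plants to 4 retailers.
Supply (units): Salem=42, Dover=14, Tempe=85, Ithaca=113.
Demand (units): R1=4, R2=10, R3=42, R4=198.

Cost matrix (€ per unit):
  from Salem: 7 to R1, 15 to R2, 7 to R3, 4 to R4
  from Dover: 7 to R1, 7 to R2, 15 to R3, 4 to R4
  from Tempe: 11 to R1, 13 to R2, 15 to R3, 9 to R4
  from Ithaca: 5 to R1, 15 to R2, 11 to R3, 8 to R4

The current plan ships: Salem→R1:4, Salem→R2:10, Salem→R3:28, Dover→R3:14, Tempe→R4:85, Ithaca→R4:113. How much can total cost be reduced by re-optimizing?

Current plan cost = 4·7 + 10·15 + 28·7 + 14·15 + 85·9 + 113·8 = €2253.
Optimal plan:
  Salem->R3: 42 × €7 = €294
  Dover->R2: 10 × €7 = €70
  Dover->R4: 4 × €4 = €16
  Tempe->R4: 85 × €9 = €765
  Ithaca->R1: 4 × €5 = €20
  Ithaca->R4: 109 × €8 = €872
Optimal cost = €2037.
Saving = 2253 − 2037 = €216.

216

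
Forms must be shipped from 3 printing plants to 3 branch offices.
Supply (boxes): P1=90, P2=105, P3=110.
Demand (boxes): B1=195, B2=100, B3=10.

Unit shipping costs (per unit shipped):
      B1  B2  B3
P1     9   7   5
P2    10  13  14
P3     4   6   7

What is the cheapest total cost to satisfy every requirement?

A cheapest plan:
  P1–B2: 80 boxes
  P1–B3: 10 boxes
  P2–B1: 105 boxes
  P3–B1: 90 boxes
  P3–B2: 20 boxes
Total cost = 2140.
(Supply check: P1 ships 90; P2 ships 105; P3 ships 110.)

2140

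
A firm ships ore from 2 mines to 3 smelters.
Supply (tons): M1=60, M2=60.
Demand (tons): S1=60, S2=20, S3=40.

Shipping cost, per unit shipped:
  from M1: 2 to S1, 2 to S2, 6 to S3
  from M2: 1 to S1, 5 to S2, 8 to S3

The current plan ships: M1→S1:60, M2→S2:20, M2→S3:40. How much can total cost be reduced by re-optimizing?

200

Current plan cost = 60·2 + 20·5 + 40·8 = 540.
Optimal plan:
  M1->S2: 20 tons
  M1->S3: 40 tons
  M2->S1: 60 tons
Optimal cost = 340.
Saving = 540 − 340 = 200.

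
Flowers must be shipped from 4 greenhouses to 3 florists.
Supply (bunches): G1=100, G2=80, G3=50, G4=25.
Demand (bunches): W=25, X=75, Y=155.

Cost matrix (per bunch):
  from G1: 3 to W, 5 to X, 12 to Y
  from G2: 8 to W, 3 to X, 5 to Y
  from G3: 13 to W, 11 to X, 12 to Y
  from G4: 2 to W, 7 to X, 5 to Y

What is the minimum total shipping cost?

An optimal shipping plan:
  G1–W: 25 × 3 = 75
  G1–X: 75 × 5 = 375
  G2–Y: 80 × 5 = 400
  G3–Y: 50 × 12 = 600
  G4–Y: 25 × 5 = 125
Total = 75 + 375 + 400 + 600 + 125 = 1575.

1575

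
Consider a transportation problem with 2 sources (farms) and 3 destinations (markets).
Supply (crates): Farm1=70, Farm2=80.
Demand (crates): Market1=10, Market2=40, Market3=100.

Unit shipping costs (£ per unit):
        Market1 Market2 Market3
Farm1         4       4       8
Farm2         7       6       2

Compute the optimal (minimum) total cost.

520

An optimal shipping plan:
  Farm1 to Market1: 10 × £4 = £40
  Farm1 to Market2: 40 × £4 = £160
  Farm1 to Market3: 20 × £8 = £160
  Farm2 to Market3: 80 × £2 = £160
Total = 40 + 160 + 160 + 160 = £520.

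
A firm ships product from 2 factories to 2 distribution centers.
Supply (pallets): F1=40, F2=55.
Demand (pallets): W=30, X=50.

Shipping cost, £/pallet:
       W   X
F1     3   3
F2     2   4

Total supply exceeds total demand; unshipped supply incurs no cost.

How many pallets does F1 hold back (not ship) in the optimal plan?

An optimal plan:
  F1→X: 40 × £3 = £120
  F2→W: 30 × £2 = £60
  F2→X: 10 × £4 = £40
Total cost = £220.
F1 ships 40 of its 40, leaving 0.

0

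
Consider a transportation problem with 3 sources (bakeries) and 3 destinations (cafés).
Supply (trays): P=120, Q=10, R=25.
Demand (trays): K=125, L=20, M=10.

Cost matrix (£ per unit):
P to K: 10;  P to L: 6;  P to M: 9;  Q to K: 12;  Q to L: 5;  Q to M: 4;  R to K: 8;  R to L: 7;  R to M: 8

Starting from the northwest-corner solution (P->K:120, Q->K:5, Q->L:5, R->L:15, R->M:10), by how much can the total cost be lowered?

Current plan cost = 120·10 + 5·12 + 5·5 + 15·7 + 10·8 = £1470.
Optimal plan:
  P–K: 100 × £10 = £1000
  P–L: 20 × £6 = £120
  Q–M: 10 × £4 = £40
  R–K: 25 × £8 = £200
Optimal cost = £1360.
Saving = 1470 − 1360 = £110.

110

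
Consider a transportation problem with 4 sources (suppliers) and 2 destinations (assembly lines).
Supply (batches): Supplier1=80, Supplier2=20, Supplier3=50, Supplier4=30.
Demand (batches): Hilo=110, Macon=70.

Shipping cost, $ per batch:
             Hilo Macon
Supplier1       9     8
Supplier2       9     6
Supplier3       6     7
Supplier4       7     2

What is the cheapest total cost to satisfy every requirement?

Optimal allocation:
  Supplier1 to Hilo: 60 × $9 = $540
  Supplier1 to Macon: 20 × $8 = $160
  Supplier2 to Macon: 20 × $6 = $120
  Supplier3 to Hilo: 50 × $6 = $300
  Supplier4 to Macon: 30 × $2 = $60
Total = 540 + 160 + 120 + 300 + 60 = $1180.
(Supply check: Supplier1 ships 80; Supplier2 ships 20; Supplier3 ships 50; Supplier4 ships 30.)

1180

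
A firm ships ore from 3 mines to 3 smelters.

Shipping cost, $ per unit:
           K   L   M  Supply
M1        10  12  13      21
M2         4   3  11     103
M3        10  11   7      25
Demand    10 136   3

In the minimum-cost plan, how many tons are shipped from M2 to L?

Optimal shipments:
  M1–K: 10 × $10 = $100
  M1–L: 11 × $12 = $132
  M2–L: 103 × $3 = $309
  M3–L: 22 × $11 = $242
  M3–M: 3 × $7 = $21
Total cost = $804.
So M2→L carries 103 tons.

103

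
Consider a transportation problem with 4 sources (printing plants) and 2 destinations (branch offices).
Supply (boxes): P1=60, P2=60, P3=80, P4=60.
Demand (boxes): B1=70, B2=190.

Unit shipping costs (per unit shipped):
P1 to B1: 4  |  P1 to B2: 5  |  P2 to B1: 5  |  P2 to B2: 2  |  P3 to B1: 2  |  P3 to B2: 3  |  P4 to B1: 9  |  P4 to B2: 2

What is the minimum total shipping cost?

710

One minimum-cost allocation:
  P1–B2: 60 boxes
  P2–B2: 60 boxes
  P3–B1: 70 boxes
  P3–B2: 10 boxes
  P4–B2: 60 boxes
Total cost = 710.
(Supply check: P1 ships 60; P2 ships 60; P3 ships 80; P4 ships 60.)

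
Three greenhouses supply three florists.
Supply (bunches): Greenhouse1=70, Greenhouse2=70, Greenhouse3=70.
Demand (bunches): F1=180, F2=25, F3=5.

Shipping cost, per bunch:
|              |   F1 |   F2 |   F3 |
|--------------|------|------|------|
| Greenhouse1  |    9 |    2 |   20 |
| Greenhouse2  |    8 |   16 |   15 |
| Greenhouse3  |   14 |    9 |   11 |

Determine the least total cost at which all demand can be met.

1980

An optimal shipping plan:
  Greenhouse1 to F1: 45 bunches
  Greenhouse1 to F2: 25 bunches
  Greenhouse2 to F1: 70 bunches
  Greenhouse3 to F1: 65 bunches
  Greenhouse3 to F3: 5 bunches
Total cost = 1980.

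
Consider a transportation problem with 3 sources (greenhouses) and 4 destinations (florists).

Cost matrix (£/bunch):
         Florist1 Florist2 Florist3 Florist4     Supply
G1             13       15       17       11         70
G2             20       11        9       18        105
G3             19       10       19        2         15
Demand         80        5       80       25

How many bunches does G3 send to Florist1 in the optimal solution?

0

Solving gives:
  G1→Florist1: 60 bunches
  G1→Florist4: 10 bunches
  G2→Florist1: 20 bunches
  G2→Florist2: 5 bunches
  G2→Florist3: 80 bunches
  G3→Florist4: 15 bunches
Total cost = £2095.
The route G3→Florist1 is not used.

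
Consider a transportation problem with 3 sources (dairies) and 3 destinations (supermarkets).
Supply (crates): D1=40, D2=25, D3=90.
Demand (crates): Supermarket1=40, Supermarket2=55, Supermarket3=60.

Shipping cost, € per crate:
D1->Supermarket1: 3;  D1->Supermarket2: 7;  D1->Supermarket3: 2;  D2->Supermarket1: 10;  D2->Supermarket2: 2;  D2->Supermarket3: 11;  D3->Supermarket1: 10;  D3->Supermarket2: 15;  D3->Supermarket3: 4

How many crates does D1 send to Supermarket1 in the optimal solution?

10

Optimal shipments:
  D1–Supermarket1: 10 × €3 = €30
  D1–Supermarket2: 30 × €7 = €210
  D2–Supermarket2: 25 × €2 = €50
  D3–Supermarket1: 30 × €10 = €300
  D3–Supermarket3: 60 × €4 = €240
Total cost = €830.
So D1→Supermarket1 carries 10 crates.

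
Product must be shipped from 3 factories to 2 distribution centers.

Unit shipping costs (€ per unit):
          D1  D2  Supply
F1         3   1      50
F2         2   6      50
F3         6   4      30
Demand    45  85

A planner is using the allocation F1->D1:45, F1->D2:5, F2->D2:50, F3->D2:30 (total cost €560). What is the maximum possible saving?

270

Current plan cost = 45·3 + 5·1 + 50·6 + 30·4 = €560.
Optimal plan:
  F1–D2: 50 × €1 = €50
  F2–D1: 45 × €2 = €90
  F2–D2: 5 × €6 = €30
  F3–D2: 30 × €4 = €120
Optimal cost = €290.
Saving = 560 − 290 = €270.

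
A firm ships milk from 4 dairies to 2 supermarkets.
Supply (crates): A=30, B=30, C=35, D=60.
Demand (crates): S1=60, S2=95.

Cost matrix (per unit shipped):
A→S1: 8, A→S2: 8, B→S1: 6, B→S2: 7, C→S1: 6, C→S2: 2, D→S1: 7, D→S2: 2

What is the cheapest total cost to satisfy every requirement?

Optimal allocation:
  A→S1: 30 × 8 = 240
  B→S1: 30 × 6 = 180
  C→S2: 35 × 2 = 70
  D→S2: 60 × 2 = 120
Total = 240 + 180 + 70 + 120 = 610.

610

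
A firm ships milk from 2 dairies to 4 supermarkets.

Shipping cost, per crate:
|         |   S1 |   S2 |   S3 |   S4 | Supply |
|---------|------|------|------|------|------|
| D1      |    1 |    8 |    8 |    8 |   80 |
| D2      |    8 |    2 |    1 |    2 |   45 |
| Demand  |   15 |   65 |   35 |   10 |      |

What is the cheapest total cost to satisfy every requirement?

590

A cheapest plan:
  D1->S1: 15 × 1 = 15
  D1->S2: 55 × 8 = 440
  D1->S4: 10 × 8 = 80
  D2->S2: 10 × 2 = 20
  D2->S3: 35 × 1 = 35
Total = 15 + 440 + 80 + 20 + 35 = 590.
(Supply check: D1 ships 80; D2 ships 45.)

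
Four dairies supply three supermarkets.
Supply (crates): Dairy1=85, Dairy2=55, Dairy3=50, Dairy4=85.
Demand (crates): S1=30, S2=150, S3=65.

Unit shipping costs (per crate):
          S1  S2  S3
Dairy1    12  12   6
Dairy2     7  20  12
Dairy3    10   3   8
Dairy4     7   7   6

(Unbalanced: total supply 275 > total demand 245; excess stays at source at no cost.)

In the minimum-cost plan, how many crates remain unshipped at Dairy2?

Minimum-cost shipments:
  Dairy1->S2: 15 × 12 = 180
  Dairy1->S3: 65 × 6 = 390
  Dairy2->S1: 30 × 7 = 210
  Dairy3->S2: 50 × 3 = 150
  Dairy4->S2: 85 × 7 = 595
Total cost = 1525.
Dairy2 ships 30 of its 55, leaving 25.

25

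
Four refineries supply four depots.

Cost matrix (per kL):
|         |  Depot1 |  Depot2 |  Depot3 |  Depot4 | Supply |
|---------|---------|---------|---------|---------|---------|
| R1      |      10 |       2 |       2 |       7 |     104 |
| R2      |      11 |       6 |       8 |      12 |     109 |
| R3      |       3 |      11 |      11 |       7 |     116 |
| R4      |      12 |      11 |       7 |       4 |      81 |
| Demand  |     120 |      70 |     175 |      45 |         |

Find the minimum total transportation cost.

1732

An optimal shipping plan:
  R1->Depot3: 104 kL
  R2->Depot1: 4 kL
  R2->Depot2: 70 kL
  R2->Depot3: 35 kL
  R3->Depot1: 116 kL
  R4->Depot3: 36 kL
  R4->Depot4: 45 kL
Total cost = 1732.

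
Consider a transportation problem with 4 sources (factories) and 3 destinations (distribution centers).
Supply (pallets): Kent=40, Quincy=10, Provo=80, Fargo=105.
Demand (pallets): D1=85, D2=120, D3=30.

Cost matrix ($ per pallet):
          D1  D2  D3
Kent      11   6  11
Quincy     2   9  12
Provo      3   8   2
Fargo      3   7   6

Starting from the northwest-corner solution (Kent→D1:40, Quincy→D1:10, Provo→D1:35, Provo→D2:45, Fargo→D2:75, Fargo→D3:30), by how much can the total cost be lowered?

Current plan cost = 40·11 + 10·2 + 35·3 + 45·8 + 75·7 + 30·6 = $1630.
Optimal plan:
  Kent–D2: 40 × $6 = $240
  Quincy–D1: 10 × $2 = $20
  Provo–D1: 50 × $3 = $150
  Provo–D3: 30 × $2 = $60
  Fargo–D1: 25 × $3 = $75
  Fargo–D2: 80 × $7 = $560
Optimal cost = $1105.
Saving = 1630 − 1105 = $525.

525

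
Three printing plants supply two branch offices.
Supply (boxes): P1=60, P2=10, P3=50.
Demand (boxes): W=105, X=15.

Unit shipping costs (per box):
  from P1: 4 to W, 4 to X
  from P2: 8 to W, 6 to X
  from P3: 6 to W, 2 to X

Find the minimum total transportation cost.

560

One minimum-cost allocation:
  P1→W: 60 × 4 = 240
  P2→W: 10 × 8 = 80
  P3→W: 35 × 6 = 210
  P3→X: 15 × 2 = 30
Total = 240 + 80 + 210 + 30 = 560.
(Supply check: P1 ships 60; P2 ships 10; P3 ships 50.)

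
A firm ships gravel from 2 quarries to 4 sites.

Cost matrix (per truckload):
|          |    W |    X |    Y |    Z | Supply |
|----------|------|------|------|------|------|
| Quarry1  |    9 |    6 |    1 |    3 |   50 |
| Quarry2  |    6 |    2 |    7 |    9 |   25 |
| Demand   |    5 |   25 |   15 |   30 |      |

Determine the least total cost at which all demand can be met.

Optimal allocation:
  Quarry1→W: 5 × 9 = 45
  Quarry1→Y: 15 × 1 = 15
  Quarry1→Z: 30 × 3 = 90
  Quarry2→X: 25 × 2 = 50
Total = 45 + 15 + 90 + 50 = 200.

200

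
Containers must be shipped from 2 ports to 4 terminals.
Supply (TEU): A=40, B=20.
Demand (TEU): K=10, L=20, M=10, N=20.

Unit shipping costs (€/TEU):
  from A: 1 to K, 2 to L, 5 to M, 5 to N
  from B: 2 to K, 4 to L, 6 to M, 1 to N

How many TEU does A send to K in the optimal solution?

Optimal shipments:
  A to K: 10 TEU
  A to L: 20 TEU
  A to M: 10 TEU
  B to N: 20 TEU
Total cost = €120.
So A→K carries 10 TEU.

10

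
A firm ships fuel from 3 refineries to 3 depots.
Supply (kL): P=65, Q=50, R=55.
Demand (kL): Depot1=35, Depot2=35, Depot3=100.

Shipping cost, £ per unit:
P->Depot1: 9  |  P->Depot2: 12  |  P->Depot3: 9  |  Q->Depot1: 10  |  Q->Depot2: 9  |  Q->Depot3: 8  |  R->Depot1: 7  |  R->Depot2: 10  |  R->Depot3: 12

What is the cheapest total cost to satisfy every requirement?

An optimal shipping plan:
  P to Depot3: 65 kL
  Q to Depot2: 15 kL
  Q to Depot3: 35 kL
  R to Depot1: 35 kL
  R to Depot2: 20 kL
Total cost = £1445.
(Supply check: P ships 65; Q ships 50; R ships 55.)

1445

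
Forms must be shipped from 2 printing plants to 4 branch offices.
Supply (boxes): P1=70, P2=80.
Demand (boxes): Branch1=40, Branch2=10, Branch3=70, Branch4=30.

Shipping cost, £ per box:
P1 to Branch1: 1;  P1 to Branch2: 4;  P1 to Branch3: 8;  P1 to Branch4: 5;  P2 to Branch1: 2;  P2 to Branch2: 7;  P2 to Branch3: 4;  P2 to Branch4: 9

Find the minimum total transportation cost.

One minimum-cost allocation:
  P1–Branch1: 30 × £1 = £30
  P1–Branch2: 10 × £4 = £40
  P1–Branch4: 30 × £5 = £150
  P2–Branch1: 10 × £2 = £20
  P2–Branch3: 70 × £4 = £280
Total = 30 + 40 + 150 + 20 + 280 = £520.

520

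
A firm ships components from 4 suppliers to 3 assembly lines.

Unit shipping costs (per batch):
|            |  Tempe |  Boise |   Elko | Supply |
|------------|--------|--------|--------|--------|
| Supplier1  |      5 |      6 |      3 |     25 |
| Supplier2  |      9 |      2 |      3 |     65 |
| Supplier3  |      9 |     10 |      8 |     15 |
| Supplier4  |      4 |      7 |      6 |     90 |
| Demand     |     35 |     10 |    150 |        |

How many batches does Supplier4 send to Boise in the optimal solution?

0

Optimal shipments:
  Supplier1->Elko: 25 × 3 = 75
  Supplier2->Boise: 10 × 2 = 20
  Supplier2->Elko: 55 × 3 = 165
  Supplier3->Elko: 15 × 8 = 120
  Supplier4->Tempe: 35 × 4 = 140
  Supplier4->Elko: 55 × 6 = 330
Total cost = 850.
The route Supplier4→Boise is not used.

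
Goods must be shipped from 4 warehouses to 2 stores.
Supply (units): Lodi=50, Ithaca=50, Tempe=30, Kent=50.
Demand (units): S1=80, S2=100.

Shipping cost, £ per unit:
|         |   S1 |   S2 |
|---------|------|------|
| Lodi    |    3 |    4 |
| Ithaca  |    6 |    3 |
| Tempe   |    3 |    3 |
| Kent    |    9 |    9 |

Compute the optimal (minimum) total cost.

840

An optimal shipping plan:
  Lodi to S1: 50 × £3 = £150
  Ithaca to S2: 50 × £3 = £150
  Tempe to S1: 30 × £3 = £90
  Kent to S2: 50 × £9 = £450
Total = 150 + 150 + 90 + 450 = £840.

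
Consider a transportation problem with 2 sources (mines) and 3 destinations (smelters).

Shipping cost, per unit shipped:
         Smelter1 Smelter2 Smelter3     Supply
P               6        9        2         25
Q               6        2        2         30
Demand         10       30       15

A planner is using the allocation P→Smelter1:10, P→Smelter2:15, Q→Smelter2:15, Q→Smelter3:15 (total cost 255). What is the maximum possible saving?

Current plan cost = 10·6 + 15·9 + 15·2 + 15·2 = 255.
Optimal plan:
  P to Smelter1: 10 tons
  P to Smelter3: 15 tons
  Q to Smelter2: 30 tons
Optimal cost = 150.
Saving = 255 − 150 = 105.

105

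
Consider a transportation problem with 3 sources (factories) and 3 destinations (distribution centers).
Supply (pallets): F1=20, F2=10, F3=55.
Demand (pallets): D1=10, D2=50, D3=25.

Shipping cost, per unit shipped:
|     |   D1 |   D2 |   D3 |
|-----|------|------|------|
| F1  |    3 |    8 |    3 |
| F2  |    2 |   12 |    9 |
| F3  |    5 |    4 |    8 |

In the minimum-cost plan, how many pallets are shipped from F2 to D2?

0

Optimal shipments:
  F1 to D3: 20 pallets
  F2 to D1: 10 pallets
  F3 to D2: 50 pallets
  F3 to D3: 5 pallets
Total cost = 320.
The route F2→D2 is not used.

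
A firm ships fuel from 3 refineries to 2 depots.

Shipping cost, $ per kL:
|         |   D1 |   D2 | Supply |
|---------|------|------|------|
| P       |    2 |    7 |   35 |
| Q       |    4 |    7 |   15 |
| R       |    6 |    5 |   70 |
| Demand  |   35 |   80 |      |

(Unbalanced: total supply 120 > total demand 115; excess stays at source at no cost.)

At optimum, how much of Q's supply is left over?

5

Minimum-cost shipments:
  P–D1: 35 × $2 = $70
  Q–D2: 10 × $7 = $70
  R–D2: 70 × $5 = $350
Total cost = $490.
Q ships 10 of its 15, leaving 5.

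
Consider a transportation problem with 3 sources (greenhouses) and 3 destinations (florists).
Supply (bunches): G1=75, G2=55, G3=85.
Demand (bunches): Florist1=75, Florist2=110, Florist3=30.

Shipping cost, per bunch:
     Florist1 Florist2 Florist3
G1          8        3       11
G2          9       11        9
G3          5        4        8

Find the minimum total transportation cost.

1110

One minimum-cost allocation:
  G1–Florist2: 75 × 3 = 225
  G2–Florist1: 25 × 9 = 225
  G2–Florist3: 30 × 9 = 270
  G3–Florist1: 50 × 5 = 250
  G3–Florist2: 35 × 4 = 140
Total = 225 + 225 + 270 + 250 + 140 = 1110.
(Supply check: G1 ships 75; G2 ships 55; G3 ships 85.)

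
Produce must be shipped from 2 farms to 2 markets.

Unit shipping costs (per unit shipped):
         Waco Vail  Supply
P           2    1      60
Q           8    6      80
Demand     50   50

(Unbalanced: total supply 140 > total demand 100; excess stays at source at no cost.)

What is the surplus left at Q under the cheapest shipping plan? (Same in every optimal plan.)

40

Minimum-cost shipments:
  P->Waco: 50 × 2 = 100
  P->Vail: 10 × 1 = 10
  Q->Vail: 40 × 6 = 240
Total cost = 350.
Q ships 40 of its 80, leaving 40.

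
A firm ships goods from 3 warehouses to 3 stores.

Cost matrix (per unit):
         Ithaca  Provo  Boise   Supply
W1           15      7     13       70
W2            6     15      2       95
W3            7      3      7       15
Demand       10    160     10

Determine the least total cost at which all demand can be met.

One minimum-cost allocation:
  W1–Provo: 70 × 7 = 490
  W2–Ithaca: 10 × 6 = 60
  W2–Provo: 75 × 15 = 1125
  W2–Boise: 10 × 2 = 20
  W3–Provo: 15 × 3 = 45
Total = 490 + 60 + 1125 + 20 + 45 = 1740.
(Supply check: W1 ships 70; W2 ships 95; W3 ships 15.)

1740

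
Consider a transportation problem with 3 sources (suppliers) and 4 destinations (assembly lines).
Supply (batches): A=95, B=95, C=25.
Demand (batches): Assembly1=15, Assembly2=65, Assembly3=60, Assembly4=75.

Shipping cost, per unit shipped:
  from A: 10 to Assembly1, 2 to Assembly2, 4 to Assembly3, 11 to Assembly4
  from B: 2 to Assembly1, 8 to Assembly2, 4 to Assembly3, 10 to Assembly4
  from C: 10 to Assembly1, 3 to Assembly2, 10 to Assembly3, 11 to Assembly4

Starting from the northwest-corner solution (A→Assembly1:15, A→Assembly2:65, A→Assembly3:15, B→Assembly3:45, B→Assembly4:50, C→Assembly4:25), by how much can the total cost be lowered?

120

Current plan cost = 15·10 + 65·2 + 15·4 + 45·4 + 50·10 + 25·11 = 1295.
Optimal plan:
  A->Assembly2: 65 × 2 = 130
  A->Assembly3: 30 × 4 = 120
  B->Assembly1: 15 × 2 = 30
  B->Assembly3: 30 × 4 = 120
  B->Assembly4: 50 × 10 = 500
  C->Assembly4: 25 × 11 = 275
Optimal cost = 1175.
Saving = 1295 − 1175 = 120.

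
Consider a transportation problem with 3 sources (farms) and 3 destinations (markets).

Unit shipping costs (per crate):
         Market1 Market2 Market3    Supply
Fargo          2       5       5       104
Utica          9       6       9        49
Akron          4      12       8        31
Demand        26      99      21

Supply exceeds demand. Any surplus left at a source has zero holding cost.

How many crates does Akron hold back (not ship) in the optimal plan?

31

An optimal plan:
  Fargo to Market1: 26 crates
  Fargo to Market2: 57 crates
  Fargo to Market3: 21 crates
  Utica to Market2: 42 crates
Total cost = 694.
Akron ships 0 of its 31, leaving 31.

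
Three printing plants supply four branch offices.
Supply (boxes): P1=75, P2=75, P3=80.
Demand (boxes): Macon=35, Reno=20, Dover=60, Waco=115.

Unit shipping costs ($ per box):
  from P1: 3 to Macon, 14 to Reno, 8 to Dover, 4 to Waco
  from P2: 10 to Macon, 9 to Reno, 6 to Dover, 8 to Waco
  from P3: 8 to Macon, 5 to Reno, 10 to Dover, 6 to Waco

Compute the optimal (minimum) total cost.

A cheapest plan:
  P1 to Macon: 35 × $3 = $105
  P1 to Waco: 40 × $4 = $160
  P2 to Dover: 60 × $6 = $360
  P2 to Waco: 15 × $8 = $120
  P3 to Reno: 20 × $5 = $100
  P3 to Waco: 60 × $6 = $360
Total = 105 + 160 + 360 + 120 + 100 + 360 = $1205.

1205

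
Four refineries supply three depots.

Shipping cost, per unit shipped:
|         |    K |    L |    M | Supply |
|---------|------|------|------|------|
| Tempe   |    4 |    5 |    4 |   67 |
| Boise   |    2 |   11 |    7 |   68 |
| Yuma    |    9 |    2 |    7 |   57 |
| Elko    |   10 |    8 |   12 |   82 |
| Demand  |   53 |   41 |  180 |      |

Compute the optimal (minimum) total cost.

An optimal shipping plan:
  Tempe to M: 67 kL
  Boise to K: 53 kL
  Boise to M: 15 kL
  Yuma to L: 41 kL
  Yuma to M: 16 kL
  Elko to M: 82 kL
Total cost = 1657.

1657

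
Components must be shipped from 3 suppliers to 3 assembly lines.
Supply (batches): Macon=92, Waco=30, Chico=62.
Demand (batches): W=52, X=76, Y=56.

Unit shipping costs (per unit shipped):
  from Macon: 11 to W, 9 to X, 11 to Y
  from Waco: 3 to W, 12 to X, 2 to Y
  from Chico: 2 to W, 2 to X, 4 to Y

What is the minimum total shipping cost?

One minimum-cost allocation:
  Macon to X: 66 × 9 = 594
  Macon to Y: 26 × 11 = 286
  Waco to Y: 30 × 2 = 60
  Chico to W: 52 × 2 = 104
  Chico to X: 10 × 2 = 20
Total = 594 + 286 + 60 + 104 + 20 = 1064.
(Supply check: Macon ships 92; Waco ships 30; Chico ships 62.)

1064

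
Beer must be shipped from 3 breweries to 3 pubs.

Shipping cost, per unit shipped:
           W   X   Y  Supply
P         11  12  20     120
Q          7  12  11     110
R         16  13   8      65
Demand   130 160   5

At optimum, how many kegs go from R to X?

Optimal shipments:
  P to W: 20 × 11 = 220
  P to X: 100 × 12 = 1200
  Q to W: 110 × 7 = 770
  R to X: 60 × 13 = 780
  R to Y: 5 × 8 = 40
Total cost = 3010.
So R→X carries 60 kegs.

60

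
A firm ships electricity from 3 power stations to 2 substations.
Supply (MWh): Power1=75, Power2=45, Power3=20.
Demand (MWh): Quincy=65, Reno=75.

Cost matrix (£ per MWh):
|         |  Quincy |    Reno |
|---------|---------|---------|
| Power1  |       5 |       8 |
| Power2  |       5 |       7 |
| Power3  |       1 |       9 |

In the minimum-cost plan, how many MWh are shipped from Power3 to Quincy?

The minimum-cost plan:
  Power1→Quincy: 45 × £5 = £225
  Power1→Reno: 30 × £8 = £240
  Power2→Reno: 45 × £7 = £315
  Power3→Quincy: 20 × £1 = £20
Total cost = £800.
So Power3→Quincy carries 20 MWh.

20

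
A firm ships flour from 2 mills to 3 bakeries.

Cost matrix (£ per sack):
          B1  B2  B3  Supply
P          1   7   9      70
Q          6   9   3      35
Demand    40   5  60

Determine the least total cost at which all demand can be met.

One minimum-cost allocation:
  P->B1: 40 × £1 = £40
  P->B2: 5 × £7 = £35
  P->B3: 25 × £9 = £225
  Q->B3: 35 × £3 = £105
Total = 40 + 35 + 225 + 105 = £405.
(Supply check: P ships 70; Q ships 35.)

405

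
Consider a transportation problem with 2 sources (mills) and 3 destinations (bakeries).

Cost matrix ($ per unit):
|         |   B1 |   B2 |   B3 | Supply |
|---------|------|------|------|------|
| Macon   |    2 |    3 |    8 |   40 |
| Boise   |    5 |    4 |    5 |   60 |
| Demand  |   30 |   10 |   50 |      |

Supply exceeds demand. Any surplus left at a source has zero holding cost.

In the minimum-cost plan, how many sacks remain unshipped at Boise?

10

An optimal plan:
  Macon to B1: 30 sacks
  Macon to B2: 10 sacks
  Boise to B3: 50 sacks
Total cost = $340.
Boise ships 50 of its 60, leaving 10.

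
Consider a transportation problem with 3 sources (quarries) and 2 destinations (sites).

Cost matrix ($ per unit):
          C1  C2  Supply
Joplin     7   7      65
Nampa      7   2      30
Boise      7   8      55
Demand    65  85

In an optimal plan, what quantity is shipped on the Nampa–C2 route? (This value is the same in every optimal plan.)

30

Optimal shipments:
  Joplin→C1: 10 × $7 = $70
  Joplin→C2: 55 × $7 = $385
  Nampa→C2: 30 × $2 = $60
  Boise→C1: 55 × $7 = $385
Total cost = $900.
So Nampa→C2 carries 30 truckloads.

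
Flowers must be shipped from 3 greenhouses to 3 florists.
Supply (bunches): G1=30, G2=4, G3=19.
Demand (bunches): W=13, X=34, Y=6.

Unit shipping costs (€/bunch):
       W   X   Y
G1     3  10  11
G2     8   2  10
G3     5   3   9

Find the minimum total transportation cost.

Optimal allocation:
  G1 to W: 13 × €3 = €39
  G1 to X: 11 × €10 = €110
  G1 to Y: 6 × €11 = €66
  G2 to X: 4 × €2 = €8
  G3 to X: 19 × €3 = €57
Total = 39 + 110 + 66 + 8 + 57 = €280.

280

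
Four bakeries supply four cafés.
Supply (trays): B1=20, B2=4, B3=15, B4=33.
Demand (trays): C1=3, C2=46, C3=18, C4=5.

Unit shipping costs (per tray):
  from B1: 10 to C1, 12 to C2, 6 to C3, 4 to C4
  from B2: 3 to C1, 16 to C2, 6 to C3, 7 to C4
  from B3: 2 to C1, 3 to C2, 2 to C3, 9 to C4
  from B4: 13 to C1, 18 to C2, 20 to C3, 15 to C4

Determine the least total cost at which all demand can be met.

One minimum-cost allocation:
  B1→C3: 15 × 6 = 90
  B1→C4: 5 × 4 = 20
  B2→C1: 1 × 3 = 3
  B2→C3: 3 × 6 = 18
  B3→C2: 15 × 3 = 45
  B4→C1: 2 × 13 = 26
  B4→C2: 31 × 18 = 558
Total = 90 + 20 + 3 + 18 + 45 + 26 + 558 = 760.
(Supply check: B1 ships 20; B2 ships 4; B3 ships 15; B4 ships 33.)

760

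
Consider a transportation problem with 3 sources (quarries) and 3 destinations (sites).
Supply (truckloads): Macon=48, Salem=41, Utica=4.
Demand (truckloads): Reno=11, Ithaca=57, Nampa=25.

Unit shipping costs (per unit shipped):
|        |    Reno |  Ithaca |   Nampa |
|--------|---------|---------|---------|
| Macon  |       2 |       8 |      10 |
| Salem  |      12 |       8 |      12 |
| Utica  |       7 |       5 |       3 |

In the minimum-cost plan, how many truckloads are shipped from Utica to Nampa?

Solving gives:
  Macon→Reno: 11 × 2 = 22
  Macon→Ithaca: 16 × 8 = 128
  Macon→Nampa: 21 × 10 = 210
  Salem→Ithaca: 41 × 8 = 328
  Utica→Nampa: 4 × 3 = 12
Total cost = 700.
So Utica→Nampa carries 4 truckloads.

4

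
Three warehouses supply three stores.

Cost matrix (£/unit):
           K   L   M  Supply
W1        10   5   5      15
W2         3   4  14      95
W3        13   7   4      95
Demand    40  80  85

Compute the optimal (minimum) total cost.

A cheapest plan:
  W1–L: 15 × £5 = £75
  W2–K: 40 × £3 = £120
  W2–L: 55 × £4 = £220
  W3–L: 10 × £7 = £70
  W3–M: 85 × £4 = £340
Total = 75 + 120 + 220 + 70 + 340 = £825.
(Supply check: W1 ships 15; W2 ships 95; W3 ships 95.)

825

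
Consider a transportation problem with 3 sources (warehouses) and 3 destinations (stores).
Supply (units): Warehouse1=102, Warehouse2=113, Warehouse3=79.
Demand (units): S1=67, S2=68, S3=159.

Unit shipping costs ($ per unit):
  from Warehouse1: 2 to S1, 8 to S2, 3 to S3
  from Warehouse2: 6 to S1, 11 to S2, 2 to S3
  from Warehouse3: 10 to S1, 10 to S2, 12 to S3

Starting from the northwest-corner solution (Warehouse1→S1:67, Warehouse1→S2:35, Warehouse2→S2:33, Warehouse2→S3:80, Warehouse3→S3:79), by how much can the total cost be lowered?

619

Current plan cost = 67·2 + 35·8 + 33·11 + 80·2 + 79·12 = $1885.
Optimal plan:
  Warehouse1->S1: 56 units
  Warehouse1->S3: 46 units
  Warehouse2->S3: 113 units
  Warehouse3->S1: 11 units
  Warehouse3->S2: 68 units
Optimal cost = $1266.
Saving = 1885 − 1266 = $619.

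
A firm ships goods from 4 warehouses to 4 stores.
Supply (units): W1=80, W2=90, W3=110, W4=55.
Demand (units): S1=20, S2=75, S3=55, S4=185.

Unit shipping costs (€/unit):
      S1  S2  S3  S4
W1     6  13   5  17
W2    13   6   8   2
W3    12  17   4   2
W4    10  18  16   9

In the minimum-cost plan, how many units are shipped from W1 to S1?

20

The minimum-cost plan:
  W1–S1: 20 units
  W1–S2: 5 units
  W1–S3: 55 units
  W2–S2: 70 units
  W2–S4: 20 units
  W3–S4: 110 units
  W4–S4: 55 units
Total cost = €1635.
So W1→S1 carries 20 units.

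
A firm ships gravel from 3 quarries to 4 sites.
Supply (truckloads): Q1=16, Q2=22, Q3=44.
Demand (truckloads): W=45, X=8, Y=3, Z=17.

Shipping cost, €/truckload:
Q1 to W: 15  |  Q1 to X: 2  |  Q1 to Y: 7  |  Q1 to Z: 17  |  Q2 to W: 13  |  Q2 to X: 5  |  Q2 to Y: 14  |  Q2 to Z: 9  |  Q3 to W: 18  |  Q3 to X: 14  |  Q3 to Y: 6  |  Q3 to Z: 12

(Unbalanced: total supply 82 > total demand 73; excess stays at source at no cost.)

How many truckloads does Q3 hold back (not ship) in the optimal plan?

Minimum-cost shipments:
  Q1–W: 8 × €15 = €120
  Q1–X: 8 × €2 = €16
  Q2–W: 22 × €13 = €286
  Q3–W: 15 × €18 = €270
  Q3–Y: 3 × €6 = €18
  Q3–Z: 17 × €12 = €204
Total cost = €914.
Q3 ships 35 of its 44, leaving 9.

9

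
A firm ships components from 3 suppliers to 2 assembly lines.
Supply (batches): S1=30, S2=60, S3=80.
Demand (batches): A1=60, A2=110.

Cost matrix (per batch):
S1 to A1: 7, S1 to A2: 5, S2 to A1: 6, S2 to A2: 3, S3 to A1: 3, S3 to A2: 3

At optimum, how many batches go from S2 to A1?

0

Optimal shipments:
  S1->A2: 30 batches
  S2->A2: 60 batches
  S3->A1: 60 batches
  S3->A2: 20 batches
Total cost = 570.
The route S2→A1 is not used.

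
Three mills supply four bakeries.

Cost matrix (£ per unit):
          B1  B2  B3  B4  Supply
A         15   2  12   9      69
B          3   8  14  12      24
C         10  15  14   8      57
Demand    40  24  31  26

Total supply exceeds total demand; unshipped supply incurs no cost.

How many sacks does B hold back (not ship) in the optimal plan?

0

An optimal plan:
  A->B2: 24 × £2 = £48
  A->B3: 31 × £12 = £372
  B->B1: 24 × £3 = £72
  C->B1: 16 × £10 = £160
  C->B4: 26 × £8 = £208
Total cost = £860.
B ships 24 of its 24, leaving 0.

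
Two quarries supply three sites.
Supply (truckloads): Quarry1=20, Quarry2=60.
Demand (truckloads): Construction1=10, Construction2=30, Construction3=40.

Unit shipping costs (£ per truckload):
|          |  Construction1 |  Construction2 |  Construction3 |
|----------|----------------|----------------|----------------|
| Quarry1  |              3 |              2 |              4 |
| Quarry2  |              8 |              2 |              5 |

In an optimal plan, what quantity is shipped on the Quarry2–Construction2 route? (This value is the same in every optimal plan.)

Solving gives:
  Quarry1–Construction1: 10 × £3 = £30
  Quarry1–Construction3: 10 × £4 = £40
  Quarry2–Construction2: 30 × £2 = £60
  Quarry2–Construction3: 30 × £5 = £150
Total cost = £280.
So Quarry2→Construction2 carries 30 truckloads.

30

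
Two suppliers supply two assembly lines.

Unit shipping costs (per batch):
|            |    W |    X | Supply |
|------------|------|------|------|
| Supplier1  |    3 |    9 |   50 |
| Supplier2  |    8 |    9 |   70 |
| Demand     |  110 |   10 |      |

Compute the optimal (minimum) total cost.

720

An optimal shipping plan:
  Supplier1→W: 50 × 3 = 150
  Supplier2→W: 60 × 8 = 480
  Supplier2→X: 10 × 9 = 90
Total = 150 + 480 + 90 = 720.
(Supply check: Supplier1 ships 50; Supplier2 ships 70.)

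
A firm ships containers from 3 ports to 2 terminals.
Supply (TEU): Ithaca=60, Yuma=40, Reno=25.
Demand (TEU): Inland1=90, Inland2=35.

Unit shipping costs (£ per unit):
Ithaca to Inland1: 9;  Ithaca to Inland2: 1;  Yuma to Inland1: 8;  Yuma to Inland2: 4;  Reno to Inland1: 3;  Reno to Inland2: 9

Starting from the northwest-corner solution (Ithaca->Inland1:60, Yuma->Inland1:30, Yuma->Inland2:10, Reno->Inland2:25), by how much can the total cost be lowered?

390

Current plan cost = 60·9 + 30·8 + 10·4 + 25·9 = £1045.
Optimal plan:
  Ithaca→Inland1: 25 × £9 = £225
  Ithaca→Inland2: 35 × £1 = £35
  Yuma→Inland1: 40 × £8 = £320
  Reno→Inland1: 25 × £3 = £75
Optimal cost = £655.
Saving = 1045 − 655 = £390.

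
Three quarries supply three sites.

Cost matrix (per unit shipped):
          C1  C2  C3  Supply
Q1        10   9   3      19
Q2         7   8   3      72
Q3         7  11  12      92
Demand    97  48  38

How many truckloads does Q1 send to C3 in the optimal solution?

The minimum-cost plan:
  Q1–C3: 19 × 3 = 57
  Q2–C1: 5 × 7 = 35
  Q2–C2: 48 × 8 = 384
  Q2–C3: 19 × 3 = 57
  Q3–C1: 92 × 7 = 644
Total cost = 1177.
So Q1→C3 carries 19 truckloads.

19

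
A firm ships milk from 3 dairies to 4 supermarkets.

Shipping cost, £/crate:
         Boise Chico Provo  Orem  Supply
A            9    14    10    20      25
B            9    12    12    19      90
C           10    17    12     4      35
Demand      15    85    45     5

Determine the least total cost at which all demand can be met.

One minimum-cost allocation:
  A->Provo: 25 × £10 = £250
  B->Boise: 5 × £9 = £45
  B->Chico: 85 × £12 = £1020
  C->Boise: 10 × £10 = £100
  C->Provo: 20 × £12 = £240
  C->Orem: 5 × £4 = £20
Total = 250 + 45 + 1020 + 100 + 240 + 20 = £1675.

1675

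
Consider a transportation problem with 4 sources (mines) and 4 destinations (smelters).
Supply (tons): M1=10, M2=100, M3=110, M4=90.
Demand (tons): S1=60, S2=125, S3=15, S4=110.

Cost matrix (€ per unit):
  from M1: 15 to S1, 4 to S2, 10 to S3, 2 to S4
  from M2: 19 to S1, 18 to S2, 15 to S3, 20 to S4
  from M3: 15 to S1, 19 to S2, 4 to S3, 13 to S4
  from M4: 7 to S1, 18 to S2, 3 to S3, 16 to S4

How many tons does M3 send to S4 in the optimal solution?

Optimal shipments:
  M1–S2: 10 × €4 = €40
  M2–S2: 100 × €18 = €1800
  M3–S4: 110 × €13 = €1430
  M4–S1: 60 × €7 = €420
  M4–S2: 15 × €18 = €270
  M4–S3: 15 × €3 = €45
Total cost = €4005.
So M3→S4 carries 110 tons.

110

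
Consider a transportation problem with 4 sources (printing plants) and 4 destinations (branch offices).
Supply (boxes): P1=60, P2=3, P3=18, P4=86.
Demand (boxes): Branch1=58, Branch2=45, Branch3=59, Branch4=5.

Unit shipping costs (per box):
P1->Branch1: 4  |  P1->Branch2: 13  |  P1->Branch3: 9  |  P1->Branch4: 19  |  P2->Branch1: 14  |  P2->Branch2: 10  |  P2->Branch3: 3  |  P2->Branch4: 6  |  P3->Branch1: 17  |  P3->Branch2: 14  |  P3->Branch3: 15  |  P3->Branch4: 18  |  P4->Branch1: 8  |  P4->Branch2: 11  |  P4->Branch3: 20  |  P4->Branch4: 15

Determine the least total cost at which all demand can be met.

A cheapest plan:
  P1->Branch1: 22 × 4 = 88
  P1->Branch3: 38 × 9 = 342
  P2->Branch3: 3 × 3 = 9
  P3->Branch3: 18 × 15 = 270
  P4->Branch1: 36 × 8 = 288
  P4->Branch2: 45 × 11 = 495
  P4->Branch4: 5 × 15 = 75
Total = 88 + 342 + 9 + 270 + 288 + 495 + 75 = 1567.

1567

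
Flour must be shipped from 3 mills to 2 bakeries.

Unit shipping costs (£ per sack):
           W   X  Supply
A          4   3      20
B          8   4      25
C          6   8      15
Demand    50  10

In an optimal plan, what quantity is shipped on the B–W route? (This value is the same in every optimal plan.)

Optimal shipments:
  A–W: 20 sacks
  B–W: 15 sacks
  B–X: 10 sacks
  C–W: 15 sacks
Total cost = £330.
So B→W carries 15 sacks.

15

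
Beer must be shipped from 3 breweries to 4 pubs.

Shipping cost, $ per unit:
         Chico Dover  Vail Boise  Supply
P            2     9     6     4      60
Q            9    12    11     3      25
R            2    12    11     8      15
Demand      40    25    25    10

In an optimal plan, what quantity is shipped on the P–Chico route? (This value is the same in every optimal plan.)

Solving gives:
  P->Chico: 25 × $2 = $50
  P->Dover: 10 × $9 = $90
  P->Vail: 25 × $6 = $150
  Q->Dover: 15 × $12 = $180
  Q->Boise: 10 × $3 = $30
  R->Chico: 15 × $2 = $30
Total cost = $530.
So P→Chico carries 25 kegs.

25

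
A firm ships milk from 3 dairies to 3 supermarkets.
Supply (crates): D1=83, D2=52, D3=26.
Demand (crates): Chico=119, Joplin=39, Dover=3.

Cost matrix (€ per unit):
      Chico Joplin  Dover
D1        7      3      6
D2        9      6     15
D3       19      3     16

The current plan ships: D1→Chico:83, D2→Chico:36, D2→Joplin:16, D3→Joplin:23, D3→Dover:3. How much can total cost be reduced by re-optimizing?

Current plan cost = 83·7 + 36·9 + 16·6 + 23·3 + 3·16 = €1118.
Optimal plan:
  D1→Chico: 67 × €7 = €469
  D1→Joplin: 13 × €3 = €39
  D1→Dover: 3 × €6 = €18
  D2→Chico: 52 × €9 = €468
  D3→Joplin: 26 × €3 = €78
Optimal cost = €1072.
Saving = 1118 − 1072 = €46.

46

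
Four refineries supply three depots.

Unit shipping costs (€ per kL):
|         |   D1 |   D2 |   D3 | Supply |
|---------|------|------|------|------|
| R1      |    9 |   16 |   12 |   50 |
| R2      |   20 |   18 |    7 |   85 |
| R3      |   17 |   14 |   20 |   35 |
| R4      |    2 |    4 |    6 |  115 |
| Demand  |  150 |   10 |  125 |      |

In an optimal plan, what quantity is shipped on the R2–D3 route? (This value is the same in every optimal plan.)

Solving gives:
  R1->D1: 10 × €9 = €90
  R1->D3: 40 × €12 = €480
  R2->D3: 85 × €7 = €595
  R3->D1: 25 × €17 = €425
  R3->D2: 10 × €14 = €140
  R4->D1: 115 × €2 = €230
Total cost = €1960.
So R2→D3 carries 85 kL.

85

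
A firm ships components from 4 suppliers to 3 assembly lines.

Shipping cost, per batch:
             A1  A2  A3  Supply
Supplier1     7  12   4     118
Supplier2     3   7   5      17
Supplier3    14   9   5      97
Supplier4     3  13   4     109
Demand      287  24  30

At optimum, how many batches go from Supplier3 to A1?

The minimum-cost plan:
  Supplier1→A1: 118 × 7 = 826
  Supplier2→A1: 17 × 3 = 51
  Supplier3→A1: 43 × 14 = 602
  Supplier3→A2: 24 × 9 = 216
  Supplier3→A3: 30 × 5 = 150
  Supplier4→A1: 109 × 3 = 327
Total cost = 2172.
So Supplier3→A1 carries 43 batches.

43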